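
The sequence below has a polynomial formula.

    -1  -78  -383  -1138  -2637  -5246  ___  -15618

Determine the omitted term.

-9403

Using the first 6 terms:
First differences: -77, -305, -755, -1499, -2609
Second differences: -228, -450, -744, -1110
Third differences: -222, -294, -366
Fourth differences: -72, -72
Constant fourth difference = -72.
Extend forward: -366 − 72 = -438;  -1110 − 438 = -1548;  -2609 − 1548 = -4157;  -5246 − 4157 = -9403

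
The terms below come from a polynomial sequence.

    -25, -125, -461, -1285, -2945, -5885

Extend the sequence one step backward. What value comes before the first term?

First differences: -100  -336  -824  -1660  -2940
Second differences: -236  -488  -836  -1280
Third differences: -252  -348  -444
Fourth differences: -96  -96
The fourth differences are constant at -96.
Work back: -252 + 96 = -156;  -236 + 156 = -80;  -100 + 80 = -20;  -25 + 20 = -5

-5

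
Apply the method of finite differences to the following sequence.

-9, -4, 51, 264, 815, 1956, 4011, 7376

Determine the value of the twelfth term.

Δ: 5, 55, 213, 551, 1141, 2055, 3365
Δ²: 50, 158, 338, 590, 914, 1310
Δ³: 108, 180, 252, 324, 396
Δ⁴: 72, 72, 72, 72
Constant fourth difference = 72, so extend:
396 + 72 = 468;  1310 + 468 = 1778;  3365 + 1778 = 5143;  7376 + 5143 = 12519
468 + 72 = 540;  1778 + 540 = 2318;  5143 + 2318 = 7461;  12519 + 7461 = 19980
540 + 72 = 612;  2318 + 612 = 2930;  7461 + 2930 = 10391;  19980 + 10391 = 30371
612 + 72 = 684;  2930 + 684 = 3614;  10391 + 3614 = 14005;  30371 + 14005 = 44376

44376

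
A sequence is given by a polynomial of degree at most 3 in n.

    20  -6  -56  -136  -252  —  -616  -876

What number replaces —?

Using the first 5 terms:
-26, -50, -80, -116
-24, -30, -36
-6, -6
Constant third difference = -6.
Extend forward: -36 − 6 = -42;  -116 − 42 = -158;  -252 − 158 = -410

-410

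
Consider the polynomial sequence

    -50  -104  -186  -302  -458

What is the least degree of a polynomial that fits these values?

3

Δ: -54, -82, -116, -156
Δ²: -28, -34, -40
Δ³: -6, -6
The third differences are constant, so the polynomial has degree 3.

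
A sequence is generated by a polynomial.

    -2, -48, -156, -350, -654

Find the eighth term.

-2466

First differences: -46 , -108 , -194 , -304
Second differences: -62 , -86 , -110
Third differences: -24 , -24
Constant third difference = -24, so extend:
-110 − 24 = -134;  -304 − 134 = -438;  -654 − 438 = -1092
-134 − 24 = -158;  -438 − 158 = -596;  -1092 − 596 = -1688
-158 − 24 = -182;  -596 − 182 = -778;  -1688 − 778 = -2466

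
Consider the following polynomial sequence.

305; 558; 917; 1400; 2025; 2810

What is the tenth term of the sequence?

253, 359, 483, 625, 785
106, 124, 142, 160
18, 18, 18
Constant third difference = 18, so extend:
160 + 18 = 178;  785 + 178 = 963;  2810 + 963 = 3773
178 + 18 = 196;  963 + 196 = 1159;  3773 + 1159 = 4932
196 + 18 = 214;  1159 + 214 = 1373;  4932 + 1373 = 6305
214 + 18 = 232;  1373 + 232 = 1605;  6305 + 1605 = 7910

7910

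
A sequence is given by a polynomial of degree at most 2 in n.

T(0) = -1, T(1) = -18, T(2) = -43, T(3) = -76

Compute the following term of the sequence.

D1: -17, -25, -33
D2: -8, -8
Constant second difference = -8, so extend:
-33 − 8 = -41;  -76 − 41 = -117

-117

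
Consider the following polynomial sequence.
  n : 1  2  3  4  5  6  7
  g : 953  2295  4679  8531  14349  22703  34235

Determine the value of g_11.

D1: 1342, 2384, 3852, 5818, 8354, 11532
D2: 1042, 1468, 1966, 2536, 3178
D3: 426, 498, 570, 642
D4: 72, 72, 72
The fourth differences are constant (72).
642 + 72 = 714;  3178 + 714 = 3892;  11532 + 3892 = 15424;  34235 + 15424 = 49659
714 + 72 = 786;  3892 + 786 = 4678;  15424 + 4678 = 20102;  49659 + 20102 = 69761
786 + 72 = 858;  4678 + 858 = 5536;  20102 + 5536 = 25638;  69761 + 25638 = 95399
858 + 72 = 930;  5536 + 930 = 6466;  25638 + 6466 = 32104;  95399 + 32104 = 127503

127503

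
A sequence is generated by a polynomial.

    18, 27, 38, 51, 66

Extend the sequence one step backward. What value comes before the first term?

11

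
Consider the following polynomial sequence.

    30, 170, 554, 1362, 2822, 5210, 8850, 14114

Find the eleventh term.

First differences: 140  384  808  1460  2388  3640  5264
Second differences: 244  424  652  928  1252  1624
Third differences: 180  228  276  324  372
Fourth differences: 48  48  48  48
Constant fourth difference = 48, so extend:
372 + 48 = 420;  1624 + 420 = 2044;  5264 + 2044 = 7308;  14114 + 7308 = 21422
420 + 48 = 468;  2044 + 468 = 2512;  7308 + 2512 = 9820;  21422 + 9820 = 31242
468 + 48 = 516;  2512 + 516 = 3028;  9820 + 3028 = 12848;  31242 + 12848 = 44090

44090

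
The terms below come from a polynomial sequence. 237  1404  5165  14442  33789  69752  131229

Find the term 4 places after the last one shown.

912717

First differences: 1167, 3761, 9277, 19347, 35963, 61477
Second differences: 2594, 5516, 10070, 16616, 25514
Third differences: 2922, 4554, 6546, 8898
Fourth differences: 1632, 1992, 2352
Fifth differences: 360, 360
The fifth differences are constant (360).
2352 + 360 = 2712;  8898 + 2712 = 11610;  25514 + 11610 = 37124;  61477 + 37124 = 98601;  131229 + 98601 = 229830
2712 + 360 = 3072;  11610 + 3072 = 14682;  37124 + 14682 = 51806;  98601 + 51806 = 150407;  229830 + 150407 = 380237
3072 + 360 = 3432;  14682 + 3432 = 18114;  51806 + 18114 = 69920;  150407 + 69920 = 220327;  380237 + 220327 = 600564
3432 + 360 = 3792;  18114 + 3792 = 21906;  69920 + 21906 = 91826;  220327 + 91826 = 312153;  600564 + 312153 = 912717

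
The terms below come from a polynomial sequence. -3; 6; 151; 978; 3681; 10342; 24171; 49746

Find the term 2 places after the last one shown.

162726

Δ: 9, 145, 827, 2703, 6661, 13829, 25575
Δ²: 136, 682, 1876, 3958, 7168, 11746
Δ³: 546, 1194, 2082, 3210, 4578
Δ⁴: 648, 888, 1128, 1368
Δ⁵: 240, 240, 240
Fifth differences constant at 240.
1368 + 240 = 1608;  4578 + 1608 = 6186;  11746 + 6186 = 17932;  25575 + 17932 = 43507;  49746 + 43507 = 93253
1608 + 240 = 1848;  6186 + 1848 = 8034;  17932 + 8034 = 25966;  43507 + 25966 = 69473;  93253 + 69473 = 162726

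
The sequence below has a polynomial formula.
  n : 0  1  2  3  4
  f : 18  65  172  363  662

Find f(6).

1680

D1: 47  107  191  299
D2: 60  84  108
D3: 24  24
The third differences are constant (24).
108 + 24 = 132;  299 + 132 = 431;  662 + 431 = 1093
132 + 24 = 156;  431 + 156 = 587;  1093 + 587 = 1680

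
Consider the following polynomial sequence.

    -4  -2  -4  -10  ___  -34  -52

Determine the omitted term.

-20

Using the first 4 terms:
First differences: 2  -2  -6
Second differences: -4  -4
Constant second difference = -4.
Extend forward: -6 − 4 = -10;  -10 − 10 = -20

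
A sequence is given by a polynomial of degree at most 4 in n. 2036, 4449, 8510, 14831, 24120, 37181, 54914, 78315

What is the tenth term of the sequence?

Δ: 2413, 4061, 6321, 9289, 13061, 17733, 23401
Δ²: 1648, 2260, 2968, 3772, 4672, 5668
Δ³: 612, 708, 804, 900, 996
Δ⁴: 96, 96, 96, 96
Constant fourth difference = 96, so extend:
996 + 96 = 1092;  5668 + 1092 = 6760;  23401 + 6760 = 30161;  78315 + 30161 = 108476
1092 + 96 = 1188;  6760 + 1188 = 7948;  30161 + 7948 = 38109;  108476 + 38109 = 146585

146585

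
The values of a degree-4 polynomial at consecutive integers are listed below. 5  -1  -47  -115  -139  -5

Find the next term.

449

-6  -46  -68  -24  134
-40  -22  44  158
18  66  114
48  48
Fourth differences constant at 48.
114 + 48 = 162;  158 + 162 = 320;  134 + 320 = 454;  -5 + 454 = 449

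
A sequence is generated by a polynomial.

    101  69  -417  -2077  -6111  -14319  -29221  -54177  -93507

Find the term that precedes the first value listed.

First differences: -32, -486, -1660, -4034, -8208, -14902, -24956, -39330
Second differences: -454, -1174, -2374, -4174, -6694, -10054, -14374
Third differences: -720, -1200, -1800, -2520, -3360, -4320
Fourth differences: -480, -600, -720, -840, -960
Fifth differences: -120, -120, -120, -120
The fifth differences are constant at -120.
Work back: -480 + 120 = -360;  -720 + 360 = -360;  -454 + 360 = -94;  -32 + 94 = 62;  101 − 62 = 39

39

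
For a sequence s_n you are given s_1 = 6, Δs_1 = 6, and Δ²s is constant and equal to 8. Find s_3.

26

Build the table forward from the leading diagonal:
D2: 8  8  8
D1: 6  14  22
s: 6  12  26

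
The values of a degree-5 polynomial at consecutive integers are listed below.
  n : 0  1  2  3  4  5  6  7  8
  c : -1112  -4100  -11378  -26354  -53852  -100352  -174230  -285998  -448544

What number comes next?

-677372

First differences: -2988 , -7278 , -14976 , -27498 , -46500 , -73878 , -111768 , -162546
Second differences: -4290 , -7698 , -12522 , -19002 , -27378 , -37890 , -50778
Third differences: -3408 , -4824 , -6480 , -8376 , -10512 , -12888
Fourth differences: -1416 , -1656 , -1896 , -2136 , -2376
Fifth differences: -240 , -240 , -240 , -240
Constant fifth difference = -240, so extend:
-2376 − 240 = -2616;  -12888 − 2616 = -15504;  -50778 − 15504 = -66282;  -162546 − 66282 = -228828;  -448544 − 228828 = -677372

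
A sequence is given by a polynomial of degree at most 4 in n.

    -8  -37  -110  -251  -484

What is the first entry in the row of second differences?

-44

D1: -29, -73, -141, -233
D2: -44, -68, -92
D3: -24, -24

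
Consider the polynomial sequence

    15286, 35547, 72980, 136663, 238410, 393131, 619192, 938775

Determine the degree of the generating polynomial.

5

D1: 20261, 37433, 63683, 101747, 154721, 226061, 319583
D2: 17172, 26250, 38064, 52974, 71340, 93522
D3: 9078, 11814, 14910, 18366, 22182
D4: 2736, 3096, 3456, 3816
D5: 360, 360, 360
The fifth differences are constant, so the polynomial has degree 5.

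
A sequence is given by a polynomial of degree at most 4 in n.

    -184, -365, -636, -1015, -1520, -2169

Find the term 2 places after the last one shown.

-3971

First differences: -181  -271  -379  -505  -649
Second differences: -90  -108  -126  -144
Third differences: -18  -18  -18
The third differences are constant (-18).
-144 − 18 = -162;  -649 − 162 = -811;  -2169 − 811 = -2980
-162 − 18 = -180;  -811 − 180 = -991;  -2980 − 991 = -3971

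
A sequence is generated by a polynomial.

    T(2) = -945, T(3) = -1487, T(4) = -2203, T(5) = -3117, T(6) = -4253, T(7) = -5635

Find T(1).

-553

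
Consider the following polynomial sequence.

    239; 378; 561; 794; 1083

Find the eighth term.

2346

D1: 139 , 183 , 233 , 289
D2: 44 , 50 , 56
D3: 6 , 6
Third differences constant at 6.
56 + 6 = 62;  289 + 62 = 351;  1083 + 351 = 1434
62 + 6 = 68;  351 + 68 = 419;  1434 + 419 = 1853
68 + 6 = 74;  419 + 74 = 493;  1853 + 493 = 2346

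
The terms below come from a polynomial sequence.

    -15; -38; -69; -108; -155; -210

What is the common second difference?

-8

Δ: -23, -31, -39, -47, -55
Δ²: -8, -8, -8, -8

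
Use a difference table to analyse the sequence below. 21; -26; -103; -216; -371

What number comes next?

-574

First differences: -47  -77  -113  -155
Second differences: -30  -36  -42
Third differences: -6  -6
Constant third difference = -6, so extend:
-42 − 6 = -48;  -155 − 48 = -203;  -371 − 203 = -574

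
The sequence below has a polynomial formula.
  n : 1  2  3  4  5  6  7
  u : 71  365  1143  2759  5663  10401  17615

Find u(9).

42519

Δ: 294, 778, 1616, 2904, 4738, 7214
Δ²: 484, 838, 1288, 1834, 2476
Δ³: 354, 450, 546, 642
Δ⁴: 96, 96, 96
Constant fourth difference = 96, so extend:
642 + 96 = 738;  2476 + 738 = 3214;  7214 + 3214 = 10428;  17615 + 10428 = 28043
738 + 96 = 834;  3214 + 834 = 4048;  10428 + 4048 = 14476;  28043 + 14476 = 42519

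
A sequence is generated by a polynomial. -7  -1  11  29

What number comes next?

53

D1: 6, 12, 18
D2: 6, 6
Constant second difference = 6, so extend:
18 + 6 = 24;  29 + 24 = 53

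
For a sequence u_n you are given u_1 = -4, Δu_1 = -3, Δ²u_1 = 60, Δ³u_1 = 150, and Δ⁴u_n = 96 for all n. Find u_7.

Build the table forward from the leading diagonal:
Δ⁴: 96, 96, 96, 96, 96, 96, 96
Δ³: 150, 246, 342, 438, 534, 630, 726
Δ²: 60, 210, 456, 798, 1236, 1770, 2400
Δ: -3, 57, 267, 723, 1521, 2757, 4527
u: -4, -7, 50, 317, 1040, 2561, 5318

5318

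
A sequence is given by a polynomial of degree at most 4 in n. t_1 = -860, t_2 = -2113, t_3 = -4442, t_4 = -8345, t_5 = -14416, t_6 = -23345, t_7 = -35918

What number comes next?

-53017

First differences: -1253, -2329, -3903, -6071, -8929, -12573
Second differences: -1076, -1574, -2168, -2858, -3644
Third differences: -498, -594, -690, -786
Fourth differences: -96, -96, -96
Constant fourth difference = -96, so extend:
-786 − 96 = -882;  -3644 − 882 = -4526;  -12573 − 4526 = -17099;  -35918 − 17099 = -53017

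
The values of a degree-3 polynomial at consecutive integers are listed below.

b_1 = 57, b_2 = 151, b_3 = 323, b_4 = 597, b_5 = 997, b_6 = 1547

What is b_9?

4337

First differences: 94, 172, 274, 400, 550
Second differences: 78, 102, 126, 150
Third differences: 24, 24, 24
Constant third difference = 24, so extend:
150 + 24 = 174;  550 + 174 = 724;  1547 + 724 = 2271
174 + 24 = 198;  724 + 198 = 922;  2271 + 922 = 3193
198 + 24 = 222;  922 + 222 = 1144;  3193 + 1144 = 4337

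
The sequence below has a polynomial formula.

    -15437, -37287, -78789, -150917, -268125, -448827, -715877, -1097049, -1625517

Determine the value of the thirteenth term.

Δ: -21850, -41502, -72128, -117208, -180702, -267050, -381172, -528468
Δ²: -19652, -30626, -45080, -63494, -86348, -114122, -147296
Δ³: -10974, -14454, -18414, -22854, -27774, -33174
Δ⁴: -3480, -3960, -4440, -4920, -5400
Δ⁵: -480, -480, -480, -480
Fifth differences constant at -480.
-5400 − 480 = -5880;  -33174 − 5880 = -39054;  -147296 − 39054 = -186350;  -528468 − 186350 = -714818;  -1625517 − 714818 = -2340335
-5880 − 480 = -6360;  -39054 − 6360 = -45414;  -186350 − 45414 = -231764;  -714818 − 231764 = -946582;  -2340335 − 946582 = -3286917
-6360 − 480 = -6840;  -45414 − 6840 = -52254;  -231764 − 52254 = -284018;  -946582 − 284018 = -1230600;  -3286917 − 1230600 = -4517517
-6840 − 480 = -7320;  -52254 − 7320 = -59574;  -284018 − 59574 = -343592;  -1230600 − 343592 = -1574192;  -4517517 − 1574192 = -6091709

-6091709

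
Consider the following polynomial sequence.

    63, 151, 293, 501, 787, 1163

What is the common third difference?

12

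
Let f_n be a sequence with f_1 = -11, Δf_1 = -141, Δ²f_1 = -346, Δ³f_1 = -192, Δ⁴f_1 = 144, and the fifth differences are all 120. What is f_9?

-4779

Build the table forward from the leading diagonal:
D5: 120  120  120  120  120  120  120  120  120
D4: 144  264  384  504  624  744  864  984  1104
D3: -192  -48  216  600  1104  1728  2472  3336  4320
D2: -346  -538  -586  -370  230  1334  3062  5534  8870
D1: -141  -487  -1025  -1611  -1981  -1751  -417  2645  8179
f: -11  -152  -639  -1664  -3275  -5256  -7007  -7424  -4779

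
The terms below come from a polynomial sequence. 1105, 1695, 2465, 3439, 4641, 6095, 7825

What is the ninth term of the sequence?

D1: 590  770  974  1202  1454  1730
D2: 180  204  228  252  276
D3: 24  24  24  24
Third differences constant at 24.
276 + 24 = 300;  1730 + 300 = 2030;  7825 + 2030 = 9855
300 + 24 = 324;  2030 + 324 = 2354;  9855 + 2354 = 12209

12209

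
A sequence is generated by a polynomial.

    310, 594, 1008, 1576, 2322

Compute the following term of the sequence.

3270

Δ: 284  414  568  746
Δ²: 130  154  178
Δ³: 24  24
The third differences are constant (24).
178 + 24 = 202;  746 + 202 = 948;  2322 + 948 = 3270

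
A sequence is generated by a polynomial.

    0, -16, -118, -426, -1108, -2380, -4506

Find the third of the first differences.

-308

First differences: -16, -102, -308, -682, -1272, -2126
Second differences: -86, -206, -374, -590, -854
Third differences: -120, -168, -216, -264
Fourth differences: -48, -48, -48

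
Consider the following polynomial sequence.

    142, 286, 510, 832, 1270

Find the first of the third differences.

D1: 144, 224, 322, 438
D2: 80, 98, 116
D3: 18, 18

18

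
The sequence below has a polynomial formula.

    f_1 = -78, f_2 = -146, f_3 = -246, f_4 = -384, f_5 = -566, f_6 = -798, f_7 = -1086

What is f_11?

D1: -68 , -100 , -138 , -182 , -232 , -288
D2: -32 , -38 , -44 , -50 , -56
D3: -6 , -6 , -6 , -6
The third differences are constant (-6).
-56 − 6 = -62;  -288 − 62 = -350;  -1086 − 350 = -1436
-62 − 6 = -68;  -350 − 68 = -418;  -1436 − 418 = -1854
-68 − 6 = -74;  -418 − 74 = -492;  -1854 − 492 = -2346
-74 − 6 = -80;  -492 − 80 = -572;  -2346 − 572 = -2918

-2918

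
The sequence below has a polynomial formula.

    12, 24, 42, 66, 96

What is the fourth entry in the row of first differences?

Δ: 12, 18, 24, 30
Δ²: 6, 6, 6

30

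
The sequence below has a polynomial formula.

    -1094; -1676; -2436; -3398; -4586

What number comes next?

D1: -582 , -760 , -962 , -1188
D2: -178 , -202 , -226
D3: -24 , -24
Constant third difference = -24, so extend:
-226 − 24 = -250;  -1188 − 250 = -1438;  -4586 − 1438 = -6024

-6024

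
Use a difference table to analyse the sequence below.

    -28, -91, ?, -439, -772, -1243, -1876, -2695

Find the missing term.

-220

Using the last 5 terms:
First differences: -333  -471  -633  -819
Second differences: -138  -162  -186
Third differences: -24  -24
Constant third difference = -24.
Extend backward: -138 + 24 = -114;  -333 + 114 = -219;  -439 + 219 = -220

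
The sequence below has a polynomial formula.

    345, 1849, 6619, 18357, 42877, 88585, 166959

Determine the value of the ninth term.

485857

D1: 1504 , 4770 , 11738 , 24520 , 45708 , 78374
D2: 3266 , 6968 , 12782 , 21188 , 32666
D3: 3702 , 5814 , 8406 , 11478
D4: 2112 , 2592 , 3072
D5: 480 , 480
The fifth differences are constant (480).
3072 + 480 = 3552;  11478 + 3552 = 15030;  32666 + 15030 = 47696;  78374 + 47696 = 126070;  166959 + 126070 = 293029
3552 + 480 = 4032;  15030 + 4032 = 19062;  47696 + 19062 = 66758;  126070 + 66758 = 192828;  293029 + 192828 = 485857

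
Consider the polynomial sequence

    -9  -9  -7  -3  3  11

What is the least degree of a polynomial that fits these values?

D1: 0, 2, 4, 6, 8
D2: 2, 2, 2, 2
The second differences are constant, so the polynomial has degree 2.

2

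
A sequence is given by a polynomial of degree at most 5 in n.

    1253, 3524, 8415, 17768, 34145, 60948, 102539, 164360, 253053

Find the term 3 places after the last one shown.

First differences: 2271 , 4891 , 9353 , 16377 , 26803 , 41591 , 61821 , 88693
Second differences: 2620 , 4462 , 7024 , 10426 , 14788 , 20230 , 26872
Third differences: 1842 , 2562 , 3402 , 4362 , 5442 , 6642
Fourth differences: 720 , 840 , 960 , 1080 , 1200
Fifth differences: 120 , 120 , 120 , 120
Constant fifth difference = 120, so extend:
1200 + 120 = 1320;  6642 + 1320 = 7962;  26872 + 7962 = 34834;  88693 + 34834 = 123527;  253053 + 123527 = 376580
1320 + 120 = 1440;  7962 + 1440 = 9402;  34834 + 9402 = 44236;  123527 + 44236 = 167763;  376580 + 167763 = 544343
1440 + 120 = 1560;  9402 + 1560 = 10962;  44236 + 10962 = 55198;  167763 + 55198 = 222961;  544343 + 222961 = 767304

767304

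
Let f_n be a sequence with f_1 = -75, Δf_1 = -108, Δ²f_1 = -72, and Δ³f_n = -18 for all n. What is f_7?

-2163

Build the table forward from the leading diagonal:
Third differences: -18  -18  -18  -18  -18  -18  -18
Second differences: -72  -90  -108  -126  -144  -162  -180
First differences: -108  -180  -270  -378  -504  -648  -810
f: -75  -183  -363  -633  -1011  -1515  -2163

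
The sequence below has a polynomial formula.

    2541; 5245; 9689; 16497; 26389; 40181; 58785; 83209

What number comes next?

114557

D1: 2704 , 4444 , 6808 , 9892 , 13792 , 18604 , 24424
D2: 1740 , 2364 , 3084 , 3900 , 4812 , 5820
D3: 624 , 720 , 816 , 912 , 1008
D4: 96 , 96 , 96 , 96
The fourth differences are constant (96).
1008 + 96 = 1104;  5820 + 1104 = 6924;  24424 + 6924 = 31348;  83209 + 31348 = 114557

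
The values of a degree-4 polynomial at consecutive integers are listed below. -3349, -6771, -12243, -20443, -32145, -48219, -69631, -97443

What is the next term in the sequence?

-132813

Δ: -3422, -5472, -8200, -11702, -16074, -21412, -27812
Δ²: -2050, -2728, -3502, -4372, -5338, -6400
Δ³: -678, -774, -870, -966, -1062
Δ⁴: -96, -96, -96, -96
The fourth differences are constant (-96).
-1062 − 96 = -1158;  -6400 − 1158 = -7558;  -27812 − 7558 = -35370;  -97443 − 35370 = -132813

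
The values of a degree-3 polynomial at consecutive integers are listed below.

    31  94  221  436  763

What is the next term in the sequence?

1226

D1: 63 , 127 , 215 , 327
D2: 64 , 88 , 112
D3: 24 , 24
Third differences constant at 24.
112 + 24 = 136;  327 + 136 = 463;  763 + 463 = 1226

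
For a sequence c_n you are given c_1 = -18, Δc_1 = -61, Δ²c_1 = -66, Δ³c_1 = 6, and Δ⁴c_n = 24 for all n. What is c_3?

Build the table forward from the leading diagonal:
Δ⁴: 24, 24, 24
Δ³: 6, 30, 54
Δ²: -66, -60, -30
Δ: -61, -127, -187
c: -18, -79, -206

-206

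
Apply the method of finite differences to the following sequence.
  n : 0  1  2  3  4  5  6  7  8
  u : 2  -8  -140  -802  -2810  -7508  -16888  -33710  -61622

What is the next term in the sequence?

-105280

First differences: -10  -132  -662  -2008  -4698  -9380  -16822  -27912
Second differences: -122  -530  -1346  -2690  -4682  -7442  -11090
Third differences: -408  -816  -1344  -1992  -2760  -3648
Fourth differences: -408  -528  -648  -768  -888
Fifth differences: -120  -120  -120  -120
Constant fifth difference = -120, so extend:
-888 − 120 = -1008;  -3648 − 1008 = -4656;  -11090 − 4656 = -15746;  -27912 − 15746 = -43658;  -61622 − 43658 = -105280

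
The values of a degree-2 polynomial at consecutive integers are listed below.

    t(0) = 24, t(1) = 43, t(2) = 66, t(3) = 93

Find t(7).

D1: 19  23  27
D2: 4  4
The second differences are constant (4).
27 + 4 = 31;  93 + 31 = 124
31 + 4 = 35;  124 + 35 = 159
35 + 4 = 39;  159 + 39 = 198
39 + 4 = 43;  198 + 43 = 241

241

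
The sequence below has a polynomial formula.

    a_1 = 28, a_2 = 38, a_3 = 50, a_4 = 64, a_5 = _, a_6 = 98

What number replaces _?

80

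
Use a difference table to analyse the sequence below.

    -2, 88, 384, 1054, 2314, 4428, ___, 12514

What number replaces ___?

7708

Using the first 6 terms:
First differences: 90  296  670  1260  2114
Second differences: 206  374  590  854
Third differences: 168  216  264
Fourth differences: 48  48
Constant fourth difference = 48.
Extend forward: 264 + 48 = 312;  854 + 312 = 1166;  2114 + 1166 = 3280;  4428 + 3280 = 7708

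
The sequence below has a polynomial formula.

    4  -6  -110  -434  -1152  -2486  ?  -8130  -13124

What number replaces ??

Using the first 6 terms:
-10, -104, -324, -718, -1334
-94, -220, -394, -616
-126, -174, -222
-48, -48
Constant fourth difference = -48.
Extend forward: -222 − 48 = -270;  -616 − 270 = -886;  -1334 − 886 = -2220;  -2486 − 2220 = -4706

-4706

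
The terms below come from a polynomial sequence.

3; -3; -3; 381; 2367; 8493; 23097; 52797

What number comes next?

-6, 0, 384, 1986, 6126, 14604, 29700
6, 384, 1602, 4140, 8478, 15096
378, 1218, 2538, 4338, 6618
840, 1320, 1800, 2280
480, 480, 480
Fifth differences constant at 480.
2280 + 480 = 2760;  6618 + 2760 = 9378;  15096 + 9378 = 24474;  29700 + 24474 = 54174;  52797 + 54174 = 106971

106971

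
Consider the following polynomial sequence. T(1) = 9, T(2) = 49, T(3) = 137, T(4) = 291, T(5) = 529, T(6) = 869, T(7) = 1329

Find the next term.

1927

Δ: 40  88  154  238  340  460
Δ²: 48  66  84  102  120
Δ³: 18  18  18  18
The third differences are constant (18).
120 + 18 = 138;  460 + 138 = 598;  1329 + 598 = 1927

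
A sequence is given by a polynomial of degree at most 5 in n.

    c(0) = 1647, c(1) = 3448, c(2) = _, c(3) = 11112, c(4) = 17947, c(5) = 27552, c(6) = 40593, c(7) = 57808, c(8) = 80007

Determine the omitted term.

6453

Using the last 6 terms:
D1: 6835  9605  13041  17215  22199
D2: 2770  3436  4174  4984
D3: 666  738  810
D4: 72  72
Constant fourth difference = 72.
Extend backward: 666 − 72 = 594;  2770 − 594 = 2176;  6835 − 2176 = 4659;  11112 − 4659 = 6453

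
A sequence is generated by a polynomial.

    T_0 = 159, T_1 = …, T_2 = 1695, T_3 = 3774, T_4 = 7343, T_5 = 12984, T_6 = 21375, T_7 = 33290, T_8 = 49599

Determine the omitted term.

620

Using the last 7 terms:
D1: 2079, 3569, 5641, 8391, 11915, 16309
D2: 1490, 2072, 2750, 3524, 4394
D3: 582, 678, 774, 870
D4: 96, 96, 96
Constant fourth difference = 96.
Extend backward: 582 − 96 = 486;  1490 − 486 = 1004;  2079 − 1004 = 1075;  1695 − 1075 = 620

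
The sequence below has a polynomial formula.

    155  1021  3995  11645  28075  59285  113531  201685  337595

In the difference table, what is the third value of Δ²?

8780

D1: 866, 2974, 7650, 16430, 31210, 54246, 88154, 135910
D2: 2108, 4676, 8780, 14780, 23036, 33908, 47756
D3: 2568, 4104, 6000, 8256, 10872, 13848
D4: 1536, 1896, 2256, 2616, 2976
D5: 360, 360, 360, 360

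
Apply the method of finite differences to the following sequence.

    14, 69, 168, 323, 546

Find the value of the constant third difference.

D1: 55, 99, 155, 223
D2: 44, 56, 68
D3: 12, 12

12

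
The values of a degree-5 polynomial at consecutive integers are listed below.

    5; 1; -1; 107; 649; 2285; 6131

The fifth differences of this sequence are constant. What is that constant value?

Δ: -4, -2, 108, 542, 1636, 3846
Δ²: 2, 110, 434, 1094, 2210
Δ³: 108, 324, 660, 1116
Δ⁴: 216, 336, 456
Δ⁵: 120, 120

120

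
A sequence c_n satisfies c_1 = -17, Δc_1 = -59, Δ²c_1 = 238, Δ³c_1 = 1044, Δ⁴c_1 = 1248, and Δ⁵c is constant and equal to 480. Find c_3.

103

Build the table forward from the leading diagonal:
Fifth differences: 480, 480, 480
Fourth differences: 1248, 1728, 2208
Third differences: 1044, 2292, 4020
Second differences: 238, 1282, 3574
First differences: -59, 179, 1461
c: -17, -76, 103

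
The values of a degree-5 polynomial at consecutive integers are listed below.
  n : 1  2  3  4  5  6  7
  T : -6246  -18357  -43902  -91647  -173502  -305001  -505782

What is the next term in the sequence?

-12111 , -25545 , -47745 , -81855 , -131499 , -200781
-13434 , -22200 , -34110 , -49644 , -69282
-8766 , -11910 , -15534 , -19638
-3144 , -3624 , -4104
-480 , -480
Constant fifth difference = -480, so extend:
-4104 − 480 = -4584;  -19638 − 4584 = -24222;  -69282 − 24222 = -93504;  -200781 − 93504 = -294285;  -505782 − 294285 = -800067

-800067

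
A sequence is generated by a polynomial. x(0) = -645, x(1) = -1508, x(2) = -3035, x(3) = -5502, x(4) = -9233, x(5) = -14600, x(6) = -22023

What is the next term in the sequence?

D1: -863 , -1527 , -2467 , -3731 , -5367 , -7423
D2: -664 , -940 , -1264 , -1636 , -2056
D3: -276 , -324 , -372 , -420
D4: -48 , -48 , -48
Constant fourth difference = -48, so extend:
-420 − 48 = -468;  -2056 − 468 = -2524;  -7423 − 2524 = -9947;  -22023 − 9947 = -31970

-31970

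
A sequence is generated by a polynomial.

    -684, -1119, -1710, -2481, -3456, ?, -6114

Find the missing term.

-4659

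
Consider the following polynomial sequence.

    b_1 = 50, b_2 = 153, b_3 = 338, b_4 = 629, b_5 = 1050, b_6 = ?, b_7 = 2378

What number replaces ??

Using the first 5 terms:
103, 185, 291, 421
82, 106, 130
24, 24
Constant third difference = 24.
Extend forward: 130 + 24 = 154;  421 + 154 = 575;  1050 + 575 = 1625

1625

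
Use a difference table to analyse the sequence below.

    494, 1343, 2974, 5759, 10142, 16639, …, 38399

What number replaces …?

25838

Using the first 6 terms:
First differences: 849  1631  2785  4383  6497
Second differences: 782  1154  1598  2114
Third differences: 372  444  516
Fourth differences: 72  72
Constant fourth difference = 72.
Extend forward: 516 + 72 = 588;  2114 + 588 = 2702;  6497 + 2702 = 9199;  16639 + 9199 = 25838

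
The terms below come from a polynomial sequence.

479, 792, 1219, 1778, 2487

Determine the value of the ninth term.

313  427  559  709
114  132  150
18  18
Constant third difference = 18, so extend:
150 + 18 = 168;  709 + 168 = 877;  2487 + 877 = 3364
168 + 18 = 186;  877 + 186 = 1063;  3364 + 1063 = 4427
186 + 18 = 204;  1063 + 204 = 1267;  4427 + 1267 = 5694
204 + 18 = 222;  1267 + 222 = 1489;  5694 + 1489 = 7183

7183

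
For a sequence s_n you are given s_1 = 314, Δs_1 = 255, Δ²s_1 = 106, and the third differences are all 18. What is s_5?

2042

Build the table forward from the leading diagonal:
Third differences: 18, 18, 18, 18, 18
Second differences: 106, 124, 142, 160, 178
First differences: 255, 361, 485, 627, 787
s: 314, 569, 930, 1415, 2042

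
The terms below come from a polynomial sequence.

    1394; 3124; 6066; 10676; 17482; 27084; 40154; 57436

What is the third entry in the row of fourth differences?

First differences: 1730, 2942, 4610, 6806, 9602, 13070, 17282
Second differences: 1212, 1668, 2196, 2796, 3468, 4212
Third differences: 456, 528, 600, 672, 744
Fourth differences: 72, 72, 72, 72

72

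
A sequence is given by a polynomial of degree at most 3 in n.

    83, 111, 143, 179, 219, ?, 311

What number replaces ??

Using the first 5 terms:
First differences: 28, 32, 36, 40
Second differences: 4, 4, 4
Constant second difference = 4.
Extend forward: 40 + 4 = 44;  219 + 44 = 263

263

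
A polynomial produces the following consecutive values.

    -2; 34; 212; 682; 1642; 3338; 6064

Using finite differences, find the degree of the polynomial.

D1: 36, 178, 470, 960, 1696, 2726
D2: 142, 292, 490, 736, 1030
D3: 150, 198, 246, 294
D4: 48, 48, 48
The fourth differences are constant, so the polynomial has degree 4.

4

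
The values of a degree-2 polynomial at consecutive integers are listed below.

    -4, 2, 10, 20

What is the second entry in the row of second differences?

First differences: 6, 8, 10
Second differences: 2, 2

2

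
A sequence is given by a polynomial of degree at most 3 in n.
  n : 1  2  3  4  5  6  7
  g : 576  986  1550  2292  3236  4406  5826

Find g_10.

11826

Δ: 410  564  742  944  1170  1420
Δ²: 154  178  202  226  250
Δ³: 24  24  24  24
The third differences are constant (24).
250 + 24 = 274;  1420 + 274 = 1694;  5826 + 1694 = 7520
274 + 24 = 298;  1694 + 298 = 1992;  7520 + 1992 = 9512
298 + 24 = 322;  1992 + 322 = 2314;  9512 + 2314 = 11826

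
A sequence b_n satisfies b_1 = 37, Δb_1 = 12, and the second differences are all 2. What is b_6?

Build the table forward from the leading diagonal:
D2: 2  2  2  2  2  2
D1: 12  14  16  18  20  22
b: 37  49  63  79  97  117

117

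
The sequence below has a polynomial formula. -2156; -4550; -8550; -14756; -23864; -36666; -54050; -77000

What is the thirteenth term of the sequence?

-316400

D1: -2394, -4000, -6206, -9108, -12802, -17384, -22950
D2: -1606, -2206, -2902, -3694, -4582, -5566
D3: -600, -696, -792, -888, -984
D4: -96, -96, -96, -96
The fourth differences are constant (-96).
-984 − 96 = -1080;  -5566 − 1080 = -6646;  -22950 − 6646 = -29596;  -77000 − 29596 = -106596
-1080 − 96 = -1176;  -6646 − 1176 = -7822;  -29596 − 7822 = -37418;  -106596 − 37418 = -144014
-1176 − 96 = -1272;  -7822 − 1272 = -9094;  -37418 − 9094 = -46512;  -144014 − 46512 = -190526
-1272 − 96 = -1368;  -9094 − 1368 = -10462;  -46512 − 10462 = -56974;  -190526 − 56974 = -247500
-1368 − 96 = -1464;  -10462 − 1464 = -11926;  -56974 − 11926 = -68900;  -247500 − 68900 = -316400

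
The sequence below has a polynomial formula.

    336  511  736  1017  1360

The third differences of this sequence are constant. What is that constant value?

6

Δ: 175, 225, 281, 343
Δ²: 50, 56, 62
Δ³: 6, 6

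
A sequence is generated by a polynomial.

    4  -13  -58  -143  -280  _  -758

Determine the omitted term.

Using the first 5 terms:
First differences: -17  -45  -85  -137
Second differences: -28  -40  -52
Third differences: -12  -12
Constant third difference = -12.
Extend forward: -52 − 12 = -64;  -137 − 64 = -201;  -280 − 201 = -481

-481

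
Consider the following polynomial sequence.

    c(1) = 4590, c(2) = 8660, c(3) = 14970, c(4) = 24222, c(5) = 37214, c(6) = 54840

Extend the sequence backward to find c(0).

2154

Δ: 4070, 6310, 9252, 12992, 17626
Δ²: 2240, 2942, 3740, 4634
Δ³: 702, 798, 894
Δ⁴: 96, 96
The fourth differences are constant at 96.
Work back: 702 − 96 = 606;  2240 − 606 = 1634;  4070 − 1634 = 2436;  4590 − 2436 = 2154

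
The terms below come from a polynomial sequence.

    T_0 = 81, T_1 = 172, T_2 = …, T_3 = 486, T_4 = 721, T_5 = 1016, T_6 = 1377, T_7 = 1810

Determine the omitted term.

305

Using the last 5 terms:
235  295  361  433
60  66  72
6  6
Constant third difference = 6.
Extend backward: 60 − 6 = 54;  235 − 54 = 181;  486 − 181 = 305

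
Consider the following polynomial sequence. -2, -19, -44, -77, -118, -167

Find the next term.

First differences: -17, -25, -33, -41, -49
Second differences: -8, -8, -8, -8
Constant second difference = -8, so extend:
-49 − 8 = -57;  -167 − 57 = -224

-224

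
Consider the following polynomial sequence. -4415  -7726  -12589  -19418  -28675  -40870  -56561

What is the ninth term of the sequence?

-3311, -4863, -6829, -9257, -12195, -15691
-1552, -1966, -2428, -2938, -3496
-414, -462, -510, -558
-48, -48, -48
Fourth differences constant at -48.
-558 − 48 = -606;  -3496 − 606 = -4102;  -15691 − 4102 = -19793;  -56561 − 19793 = -76354
-606 − 48 = -654;  -4102 − 654 = -4756;  -19793 − 4756 = -24549;  -76354 − 24549 = -100903

-100903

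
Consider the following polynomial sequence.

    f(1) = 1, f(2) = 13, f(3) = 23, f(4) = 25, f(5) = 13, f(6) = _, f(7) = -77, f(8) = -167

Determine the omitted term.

Using the first 5 terms:
12, 10, 2, -12
-2, -8, -14
-6, -6
Constant third difference = -6.
Extend forward: -14 − 6 = -20;  -12 − 20 = -32;  13 − 32 = -19

-19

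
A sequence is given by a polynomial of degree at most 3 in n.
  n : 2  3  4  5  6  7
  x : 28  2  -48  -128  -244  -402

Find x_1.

36

D1: -26  -50  -80  -116  -158
D2: -24  -30  -36  -42
D3: -6  -6  -6
The third differences are constant at -6.
Work back: -24 + 6 = -18;  -26 + 18 = -8;  28 + 8 = 36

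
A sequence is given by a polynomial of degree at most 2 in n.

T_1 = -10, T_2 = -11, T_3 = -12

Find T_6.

-1, -1
Constant first difference = -1, so extend:
-12 − 1 = -13
-13 − 1 = -14
-14 − 1 = -15

-15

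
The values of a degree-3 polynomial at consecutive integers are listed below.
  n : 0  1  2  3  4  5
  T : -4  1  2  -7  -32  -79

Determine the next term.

-154

D1: 5, 1, -9, -25, -47
D2: -4, -10, -16, -22
D3: -6, -6, -6
Constant third difference = -6, so extend:
-22 − 6 = -28;  -47 − 28 = -75;  -79 − 75 = -154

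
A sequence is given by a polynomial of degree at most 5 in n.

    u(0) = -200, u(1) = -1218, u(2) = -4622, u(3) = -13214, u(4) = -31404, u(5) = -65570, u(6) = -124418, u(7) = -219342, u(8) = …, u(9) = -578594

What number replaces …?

Using the first 8 terms:
Δ: -1018  -3404  -8592  -18190  -34166  -58848  -94924
Δ²: -2386  -5188  -9598  -15976  -24682  -36076
Δ³: -2802  -4410  -6378  -8706  -11394
Δ⁴: -1608  -1968  -2328  -2688
Δ⁵: -360  -360  -360
Constant fifth difference = -360.
Extend forward: -2688 − 360 = -3048;  -11394 − 3048 = -14442;  -36076 − 14442 = -50518;  -94924 − 50518 = -145442;  -219342 − 145442 = -364784

-364784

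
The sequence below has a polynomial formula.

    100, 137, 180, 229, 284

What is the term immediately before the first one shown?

37, 43, 49, 55
6, 6, 6
The second differences are constant at 6.
Work back: 37 − 6 = 31;  100 − 31 = 69

69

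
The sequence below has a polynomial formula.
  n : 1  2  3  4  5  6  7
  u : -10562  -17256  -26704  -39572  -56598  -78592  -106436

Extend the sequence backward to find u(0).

D1: -6694, -9448, -12868, -17026, -21994, -27844
D2: -2754, -3420, -4158, -4968, -5850
D3: -666, -738, -810, -882
D4: -72, -72, -72
The fourth differences are constant at -72.
Work back: -666 + 72 = -594;  -2754 + 594 = -2160;  -6694 + 2160 = -4534;  -10562 + 4534 = -6028

-6028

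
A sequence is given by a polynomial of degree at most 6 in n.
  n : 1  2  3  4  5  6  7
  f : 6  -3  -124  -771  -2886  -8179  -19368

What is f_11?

-226164

D1: -9, -121, -647, -2115, -5293, -11189
D2: -112, -526, -1468, -3178, -5896
D3: -414, -942, -1710, -2718
D4: -528, -768, -1008
D5: -240, -240
Constant fifth difference = -240, so extend:
-1008 − 240 = -1248;  -2718 − 1248 = -3966;  -5896 − 3966 = -9862;  -11189 − 9862 = -21051;  -19368 − 21051 = -40419
-1248 − 240 = -1488;  -3966 − 1488 = -5454;  -9862 − 5454 = -15316;  -21051 − 15316 = -36367;  -40419 − 36367 = -76786
-1488 − 240 = -1728;  -5454 − 1728 = -7182;  -15316 − 7182 = -22498;  -36367 − 22498 = -58865;  -76786 − 58865 = -135651
-1728 − 240 = -1968;  -7182 − 1968 = -9150;  -22498 − 9150 = -31648;  -58865 − 31648 = -90513;  -135651 − 90513 = -226164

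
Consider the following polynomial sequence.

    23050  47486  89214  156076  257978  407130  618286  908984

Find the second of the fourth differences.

2304

First differences: 24436, 41728, 66862, 101902, 149152, 211156, 290698
Second differences: 17292, 25134, 35040, 47250, 62004, 79542
Third differences: 7842, 9906, 12210, 14754, 17538
Fourth differences: 2064, 2304, 2544, 2784
Fifth differences: 240, 240, 240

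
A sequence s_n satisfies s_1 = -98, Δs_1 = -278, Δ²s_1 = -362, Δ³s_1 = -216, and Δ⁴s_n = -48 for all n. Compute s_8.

-18886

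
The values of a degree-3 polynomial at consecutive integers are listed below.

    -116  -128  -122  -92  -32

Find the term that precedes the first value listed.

D1: -12  6  30  60
D2: 18  24  30
D3: 6  6
The third differences are constant at 6.
Work back: 18 − 6 = 12;  -12 − 12 = -24;  -116 + 24 = -92

-92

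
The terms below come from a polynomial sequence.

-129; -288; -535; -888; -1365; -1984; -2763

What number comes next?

-3720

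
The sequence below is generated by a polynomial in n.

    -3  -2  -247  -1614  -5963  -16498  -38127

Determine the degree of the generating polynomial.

Δ: 1, -245, -1367, -4349, -10535, -21629
Δ²: -246, -1122, -2982, -6186, -11094
Δ³: -876, -1860, -3204, -4908
Δ⁴: -984, -1344, -1704
Δ⁵: -360, -360
The fifth differences are constant, so the polynomial has degree 5.

5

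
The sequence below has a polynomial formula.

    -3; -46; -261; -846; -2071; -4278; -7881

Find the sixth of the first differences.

-3603

First differences: -43, -215, -585, -1225, -2207, -3603
Second differences: -172, -370, -640, -982, -1396
Third differences: -198, -270, -342, -414
Fourth differences: -72, -72, -72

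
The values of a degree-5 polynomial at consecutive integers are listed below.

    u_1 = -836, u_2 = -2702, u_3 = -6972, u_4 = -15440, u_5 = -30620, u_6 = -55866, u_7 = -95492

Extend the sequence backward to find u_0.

-1866, -4270, -8468, -15180, -25246, -39626
-2404, -4198, -6712, -10066, -14380
-1794, -2514, -3354, -4314
-720, -840, -960
-120, -120
The fifth differences are constant at -120.
Work back: -720 + 120 = -600;  -1794 + 600 = -1194;  -2404 + 1194 = -1210;  -1866 + 1210 = -656;  -836 + 656 = -180

-180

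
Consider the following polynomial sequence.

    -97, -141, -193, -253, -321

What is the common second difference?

-8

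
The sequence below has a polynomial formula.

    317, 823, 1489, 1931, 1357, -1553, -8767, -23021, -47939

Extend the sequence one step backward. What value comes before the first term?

67

506, 666, 442, -574, -2910, -7214, -14254, -24918
160, -224, -1016, -2336, -4304, -7040, -10664
-384, -792, -1320, -1968, -2736, -3624
-408, -528, -648, -768, -888
-120, -120, -120, -120
The fifth differences are constant at -120.
Work back: -408 + 120 = -288;  -384 + 288 = -96;  160 + 96 = 256;  506 − 256 = 250;  317 − 250 = 67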